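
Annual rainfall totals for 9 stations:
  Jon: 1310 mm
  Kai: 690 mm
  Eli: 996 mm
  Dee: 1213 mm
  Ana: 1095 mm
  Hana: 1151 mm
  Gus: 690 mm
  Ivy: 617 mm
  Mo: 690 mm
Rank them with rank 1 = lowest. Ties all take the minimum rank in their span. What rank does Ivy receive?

Sorted (ascending): 617, 690, 690, 690, 996, 1095, 1151, 1213, 1310
The 3 values of 690 occupy positions 2–4 → each gets rank 2.
Ivy has value 617 mm → rank 1.

1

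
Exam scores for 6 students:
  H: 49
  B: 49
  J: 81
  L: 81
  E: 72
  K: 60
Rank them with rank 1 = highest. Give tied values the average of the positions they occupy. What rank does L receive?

Sorted (descending): 81, 81, 72, 60, 49, 49
The 2 values of 81 occupy positions 1–2 → average rank (1+2)/2 = 1.5.
The 2 values of 49 occupy positions 5–6 → average rank (5+6)/2 = 5.5.
L has value 81 → rank 1.5.

1.5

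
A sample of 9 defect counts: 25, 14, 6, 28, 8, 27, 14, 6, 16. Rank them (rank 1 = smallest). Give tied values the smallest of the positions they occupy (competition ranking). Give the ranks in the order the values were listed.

7, 4, 1, 9, 3, 8, 4, 1, 6

Sorted (ascending): 6, 6, 8, 14, 14, 16, 25, 27, 28
The 2 values of 6 occupy positions 1–2 → each gets rank 1.
The 2 values of 14 occupy positions 4–5 → each gets rank 4.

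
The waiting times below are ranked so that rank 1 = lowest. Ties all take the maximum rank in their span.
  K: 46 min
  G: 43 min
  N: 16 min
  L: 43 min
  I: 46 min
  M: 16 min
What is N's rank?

2

Sorted (ascending): 16, 16, 43, 43, 46, 46
The 2 values of 16 occupy positions 1–2 → each gets rank 2.
The 2 values of 43 occupy positions 3–4 → each gets rank 4.
The 2 values of 46 occupy positions 5–6 → each gets rank 6.
N has value 16 min → rank 2.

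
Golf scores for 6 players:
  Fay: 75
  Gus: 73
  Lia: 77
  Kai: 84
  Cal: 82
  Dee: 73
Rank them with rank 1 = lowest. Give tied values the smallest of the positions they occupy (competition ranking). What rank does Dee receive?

1

Sorted (ascending): 73, 73, 75, 77, 82, 84
The 2 values of 73 occupy positions 1–2 → each gets rank 1.
Dee has value 73 → rank 1.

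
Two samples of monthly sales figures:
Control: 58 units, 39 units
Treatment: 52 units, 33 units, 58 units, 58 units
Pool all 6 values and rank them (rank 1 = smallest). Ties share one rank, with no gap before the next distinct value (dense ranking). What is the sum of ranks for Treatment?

12

Sorted (ascending): 33, 39, 52, 58, 58, 58
The 3 values of 58 share dense rank 4.
Remaining distinct values take the next consecutive integers.
Treatment values → pooled ranks: 52→3, 33→1, 58→4, 58→4
Rank sum = 3 + 1 + 4 + 4 = 12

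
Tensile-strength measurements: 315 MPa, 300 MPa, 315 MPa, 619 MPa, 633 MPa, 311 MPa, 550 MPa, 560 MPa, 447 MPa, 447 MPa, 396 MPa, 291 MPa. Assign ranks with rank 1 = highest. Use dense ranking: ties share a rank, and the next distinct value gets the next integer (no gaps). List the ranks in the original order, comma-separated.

Sorted (descending): 633, 619, 560, 550, 447, 447, 396, 315, 315, 311, 300, 291
The 2 values of 447 share dense rank 5.
The 2 values of 315 share dense rank 7.
Remaining distinct values take the next consecutive integers.

7, 9, 7, 2, 1, 8, 4, 3, 5, 5, 6, 10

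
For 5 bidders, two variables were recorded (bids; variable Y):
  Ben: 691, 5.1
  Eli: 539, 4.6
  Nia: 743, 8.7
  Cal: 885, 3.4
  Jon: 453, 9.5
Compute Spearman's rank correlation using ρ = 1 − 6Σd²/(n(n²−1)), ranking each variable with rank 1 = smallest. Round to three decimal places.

-0.600

Ranks of variable 1: 3, 2, 4, 5, 1
Ranks of variable 2: 3, 2, 4, 1, 5
d = r₁ − r₂: 0, 0, 0, 4, -4
d²: 0, 0, 0, 16, 16; Σd² = 32
ρ = 1 − 6·32/(5·24) = 1 − 192/120 = -0.600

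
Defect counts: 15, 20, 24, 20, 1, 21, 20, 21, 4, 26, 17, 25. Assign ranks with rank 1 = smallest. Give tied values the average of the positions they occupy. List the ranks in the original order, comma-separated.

Sorted (ascending): 1, 4, 15, 17, 20, 20, 20, 21, 21, 24, 25, 26
The 3 values of 20 occupy positions 5–7 → average rank 6.
The 2 values of 21 occupy positions 8–9 → average rank (8+9)/2 = 8.5.

3, 6, 10, 6, 1, 8.5, 6, 8.5, 2, 12, 4, 11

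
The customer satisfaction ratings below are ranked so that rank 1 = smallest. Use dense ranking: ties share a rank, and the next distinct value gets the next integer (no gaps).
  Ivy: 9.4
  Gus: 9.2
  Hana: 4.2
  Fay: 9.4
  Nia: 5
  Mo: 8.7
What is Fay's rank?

5

Sorted (ascending): 4.2, 5, 8.7, 9.2, 9.4, 9.4
The 2 values of 9.4 share dense rank 5.
Remaining distinct values take the next consecutive integers.
Fay has value 9.4 → rank 5.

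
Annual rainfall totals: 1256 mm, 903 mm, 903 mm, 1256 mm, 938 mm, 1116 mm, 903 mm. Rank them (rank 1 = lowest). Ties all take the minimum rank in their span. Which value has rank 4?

Sorted (ascending): 903, 903, 903, 938, 1116, 1256, 1256
The 3 values of 903 occupy positions 1–3 → each gets rank 1.
The 2 values of 1256 occupy positions 6–7 → each gets rank 6.
Rank 4 → value 938.

938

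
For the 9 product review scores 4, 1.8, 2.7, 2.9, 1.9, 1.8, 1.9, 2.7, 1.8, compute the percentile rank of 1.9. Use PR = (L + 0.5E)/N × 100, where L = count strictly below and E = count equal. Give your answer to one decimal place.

N = 9.
Strictly below 1.9: 3. Equal to 1.9: 2.
PR = (3 + 0.5·2)/9 × 100 = 44.4

44.4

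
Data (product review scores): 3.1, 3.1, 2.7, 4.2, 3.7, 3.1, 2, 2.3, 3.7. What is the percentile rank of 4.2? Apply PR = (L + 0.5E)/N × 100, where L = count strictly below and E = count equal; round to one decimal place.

94.4

N = 9.
Strictly below 4.2: 8. Equal to 4.2: 1.
PR = (8 + 0.5·1)/9 × 100 = 94.4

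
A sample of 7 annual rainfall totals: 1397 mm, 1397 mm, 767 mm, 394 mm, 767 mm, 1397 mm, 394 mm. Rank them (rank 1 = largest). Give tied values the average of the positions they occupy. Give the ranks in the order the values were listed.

Sorted (descending): 1397, 1397, 1397, 767, 767, 394, 394
The 3 values of 1397 occupy positions 1–3 → average rank 2.
The 2 values of 767 occupy positions 4–5 → average rank (4+5)/2 = 4.5.
The 2 values of 394 occupy positions 6–7 → average rank (6+7)/2 = 6.5.

2, 2, 4.5, 6.5, 4.5, 2, 6.5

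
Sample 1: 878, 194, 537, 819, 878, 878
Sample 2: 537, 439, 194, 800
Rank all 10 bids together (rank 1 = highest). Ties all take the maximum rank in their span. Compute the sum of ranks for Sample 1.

Sorted (descending): 878, 878, 878, 819, 800, 537, 537, 439, 194, 194
The 3 values of 878 occupy positions 1–3 → each gets rank 3.
The 2 values of 537 occupy positions 6–7 → each gets rank 7.
The 2 values of 194 occupy positions 9–10 → each gets rank 10.
Sample 1 values → pooled ranks: 878→3, 194→10, 537→7, 819→4, 878→3, 878→3
Rank sum = 3 + 10 + 7 + 4 + 3 + 3 = 30

30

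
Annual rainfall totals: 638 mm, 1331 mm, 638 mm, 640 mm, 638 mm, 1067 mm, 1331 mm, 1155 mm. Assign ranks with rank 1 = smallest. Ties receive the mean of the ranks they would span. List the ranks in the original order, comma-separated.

Sorted (ascending): 638, 638, 638, 640, 1067, 1155, 1331, 1331
The 3 values of 638 occupy positions 1–3 → average rank 2.
The 2 values of 1331 occupy positions 7–8 → average rank (7+8)/2 = 7.5.

2, 7.5, 2, 4, 2, 5, 7.5, 6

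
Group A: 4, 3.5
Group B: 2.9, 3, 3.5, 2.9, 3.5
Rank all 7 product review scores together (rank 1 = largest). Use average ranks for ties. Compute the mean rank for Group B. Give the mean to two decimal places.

Sorted (descending): 4, 3.5, 3.5, 3.5, 3, 2.9, 2.9
The 3 values of 3.5 occupy positions 2–4 → average rank 3.
The 2 values of 2.9 occupy positions 6–7 → average rank (6+7)/2 = 6.5.
Group B values → pooled ranks: 2.9→6.5, 3→5, 3.5→3, 2.9→6.5, 3.5→3
Mean rank = (6.5 + 5 + 3 + 6.5 + 3) / 5 = 4.80

4.80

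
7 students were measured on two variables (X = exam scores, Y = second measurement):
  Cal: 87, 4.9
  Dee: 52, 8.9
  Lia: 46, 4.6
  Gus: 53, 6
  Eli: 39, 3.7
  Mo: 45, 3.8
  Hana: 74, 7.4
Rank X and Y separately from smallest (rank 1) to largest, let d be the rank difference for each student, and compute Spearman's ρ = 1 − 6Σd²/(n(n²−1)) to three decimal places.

Ranks of variable 1: 7, 4, 3, 5, 1, 2, 6
Ranks of variable 2: 4, 7, 3, 5, 1, 2, 6
d = r₁ − r₂: 3, -3, 0, 0, 0, 0, 0
d²: 9, 9, 0, 0, 0, 0, 0; Σd² = 18
ρ = 1 − 6·18/(7·48) = 1 − 108/336 = 0.679

0.679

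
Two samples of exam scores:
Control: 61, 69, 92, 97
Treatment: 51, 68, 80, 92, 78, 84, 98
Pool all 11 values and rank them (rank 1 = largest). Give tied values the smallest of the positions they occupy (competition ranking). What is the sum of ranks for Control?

Sorted (descending): 98, 97, 92, 92, 84, 80, 78, 69, 68, 61, 51
The 2 values of 92 occupy positions 3–4 → each gets rank 3.
Control values → pooled ranks: 61→10, 69→8, 92→3, 97→2
Rank sum = 10 + 8 + 3 + 2 = 23

23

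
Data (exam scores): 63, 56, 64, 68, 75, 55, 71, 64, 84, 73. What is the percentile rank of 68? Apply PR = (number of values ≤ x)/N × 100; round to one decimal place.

N = 10.
Strictly below 68: 5. Equal to 68: 1.
PR = 6/10 × 100 = 60.0

60.0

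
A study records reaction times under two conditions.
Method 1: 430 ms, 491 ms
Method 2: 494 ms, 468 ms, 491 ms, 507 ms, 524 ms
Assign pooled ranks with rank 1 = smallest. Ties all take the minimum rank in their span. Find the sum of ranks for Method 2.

Sorted (ascending): 430, 468, 491, 491, 494, 507, 524
The 2 values of 491 occupy positions 3–4 → each gets rank 3.
Method 2 values → pooled ranks: 494→5, 468→2, 491→3, 507→6, 524→7
Rank sum = 5 + 2 + 3 + 6 + 7 = 23

23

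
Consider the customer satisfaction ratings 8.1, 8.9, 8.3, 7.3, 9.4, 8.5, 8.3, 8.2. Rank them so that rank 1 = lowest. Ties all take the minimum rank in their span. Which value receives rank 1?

Sorted (ascending): 7.3, 8.1, 8.2, 8.3, 8.3, 8.5, 8.9, 9.4
The 2 values of 8.3 occupy positions 4–5 → each gets rank 4.
Rank 1 → value 7.3.

7.3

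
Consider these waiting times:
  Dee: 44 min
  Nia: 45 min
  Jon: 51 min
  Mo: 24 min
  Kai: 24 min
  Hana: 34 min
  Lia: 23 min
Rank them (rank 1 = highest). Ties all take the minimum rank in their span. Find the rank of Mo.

5

Sorted (descending): 51, 45, 44, 34, 24, 24, 23
The 2 values of 24 occupy positions 5–6 → each gets rank 5.
Mo has value 24 min → rank 5.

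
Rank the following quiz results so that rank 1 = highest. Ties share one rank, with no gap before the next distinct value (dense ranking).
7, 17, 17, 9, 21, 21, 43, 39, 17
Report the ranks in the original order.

6, 4, 4, 5, 3, 3, 1, 2, 4

Sorted (descending): 43, 39, 21, 21, 17, 17, 17, 9, 7
The 2 values of 21 share dense rank 3.
The 3 values of 17 share dense rank 4.
Remaining distinct values take the next consecutive integers.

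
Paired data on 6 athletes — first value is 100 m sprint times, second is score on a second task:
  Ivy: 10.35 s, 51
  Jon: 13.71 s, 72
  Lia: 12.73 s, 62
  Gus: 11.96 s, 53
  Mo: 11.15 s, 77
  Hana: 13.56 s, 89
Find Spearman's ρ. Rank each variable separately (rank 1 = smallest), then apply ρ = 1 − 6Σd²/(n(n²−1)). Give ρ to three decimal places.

0.543

Ranks of variable 1: 1, 6, 4, 3, 2, 5
Ranks of variable 2: 1, 4, 3, 2, 5, 6
d = r₁ − r₂: 0, 2, 1, 1, -3, -1
d²: 0, 4, 1, 1, 9, 1; Σd² = 16
ρ = 1 − 6·16/(6·35) = 1 − 96/210 = 0.543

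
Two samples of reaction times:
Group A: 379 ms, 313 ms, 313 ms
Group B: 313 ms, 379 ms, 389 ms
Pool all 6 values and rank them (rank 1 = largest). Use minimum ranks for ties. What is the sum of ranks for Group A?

Sorted (descending): 389, 379, 379, 313, 313, 313
The 2 values of 379 occupy positions 2–3 → each gets rank 2.
The 3 values of 313 occupy positions 4–6 → each gets rank 4.
Group A values → pooled ranks: 379→2, 313→4, 313→4
Rank sum = 2 + 4 + 4 = 10

10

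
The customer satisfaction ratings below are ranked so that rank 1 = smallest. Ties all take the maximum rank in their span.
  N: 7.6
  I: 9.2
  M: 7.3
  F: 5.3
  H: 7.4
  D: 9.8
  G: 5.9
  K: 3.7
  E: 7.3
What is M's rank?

Sorted (ascending): 3.7, 5.3, 5.9, 7.3, 7.3, 7.4, 7.6, 9.2, 9.8
The 2 values of 7.3 occupy positions 4–5 → each gets rank 5.
M has value 7.3 → rank 5.

5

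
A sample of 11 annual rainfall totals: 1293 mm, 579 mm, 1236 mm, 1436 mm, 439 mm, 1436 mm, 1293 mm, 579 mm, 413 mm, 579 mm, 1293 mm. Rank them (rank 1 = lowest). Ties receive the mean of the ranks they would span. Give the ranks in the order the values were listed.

8, 4, 6, 10.5, 2, 10.5, 8, 4, 1, 4, 8

Sorted (ascending): 413, 439, 579, 579, 579, 1236, 1293, 1293, 1293, 1436, 1436
The 3 values of 579 occupy positions 3–5 → average rank 4.
The 3 values of 1293 occupy positions 7–9 → average rank 8.
The 2 values of 1436 occupy positions 10–11 → average rank (10+11)/2 = 10.5.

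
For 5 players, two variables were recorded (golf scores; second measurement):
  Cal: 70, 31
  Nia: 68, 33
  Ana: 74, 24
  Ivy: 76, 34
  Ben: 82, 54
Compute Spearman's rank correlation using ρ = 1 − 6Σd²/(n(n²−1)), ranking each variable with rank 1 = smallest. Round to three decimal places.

Ranks of variable 1: 2, 1, 3, 4, 5
Ranks of variable 2: 2, 3, 1, 4, 5
d = r₁ − r₂: 0, -2, 2, 0, 0
d²: 0, 4, 4, 0, 0; Σd² = 8
ρ = 1 − 6·8/(5·24) = 1 − 48/120 = 0.600

0.600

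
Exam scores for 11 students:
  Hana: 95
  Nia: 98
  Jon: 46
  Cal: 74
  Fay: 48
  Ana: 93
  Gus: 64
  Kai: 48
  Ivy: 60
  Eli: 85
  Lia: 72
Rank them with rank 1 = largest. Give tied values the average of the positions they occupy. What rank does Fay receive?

9.5

Sorted (descending): 98, 95, 93, 85, 74, 72, 64, 60, 48, 48, 46
The 2 values of 48 occupy positions 9–10 → average rank (9+10)/2 = 9.5.
Fay has value 48 → rank 9.5.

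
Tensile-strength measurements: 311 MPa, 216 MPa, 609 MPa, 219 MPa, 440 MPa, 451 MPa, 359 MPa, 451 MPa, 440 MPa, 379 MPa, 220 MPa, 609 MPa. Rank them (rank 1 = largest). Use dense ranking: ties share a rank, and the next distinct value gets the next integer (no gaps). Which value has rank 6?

Sorted (descending): 609, 609, 451, 451, 440, 440, 379, 359, 311, 220, 219, 216
The 2 values of 609 share dense rank 1.
The 2 values of 451 share dense rank 2.
The 2 values of 440 share dense rank 3.
Remaining distinct values take the next consecutive integers.
Rank 6 → value 311.

311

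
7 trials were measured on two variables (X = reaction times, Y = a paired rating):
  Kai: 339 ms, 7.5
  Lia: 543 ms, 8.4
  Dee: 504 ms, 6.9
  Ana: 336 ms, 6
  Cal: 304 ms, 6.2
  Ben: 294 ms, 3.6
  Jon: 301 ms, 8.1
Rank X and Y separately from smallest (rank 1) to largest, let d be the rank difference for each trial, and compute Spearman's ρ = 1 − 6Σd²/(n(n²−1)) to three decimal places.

0.571

Ranks of variable 1: 5, 7, 6, 4, 3, 1, 2
Ranks of variable 2: 5, 7, 4, 2, 3, 1, 6
d = r₁ − r₂: 0, 0, 2, 2, 0, 0, -4
d²: 0, 0, 4, 4, 0, 0, 16; Σd² = 24
ρ = 1 − 6·24/(7·48) = 1 − 144/336 = 0.571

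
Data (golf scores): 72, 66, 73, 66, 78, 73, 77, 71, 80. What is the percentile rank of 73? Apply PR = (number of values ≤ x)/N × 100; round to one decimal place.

66.7

N = 9.
Strictly below 73: 4. Equal to 73: 2.
PR = 6/9 × 100 = 66.7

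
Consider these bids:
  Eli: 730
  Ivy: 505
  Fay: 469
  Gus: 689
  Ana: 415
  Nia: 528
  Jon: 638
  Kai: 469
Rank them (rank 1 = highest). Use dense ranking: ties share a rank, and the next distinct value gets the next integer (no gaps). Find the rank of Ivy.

5

Sorted (descending): 730, 689, 638, 528, 505, 469, 469, 415
The 2 values of 469 share dense rank 6.
Remaining distinct values take the next consecutive integers.
Ivy has value 505 → rank 5.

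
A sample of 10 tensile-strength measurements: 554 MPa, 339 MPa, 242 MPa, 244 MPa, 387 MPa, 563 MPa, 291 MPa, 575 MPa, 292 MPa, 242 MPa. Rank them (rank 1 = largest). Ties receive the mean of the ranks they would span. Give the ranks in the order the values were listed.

3, 5, 9.5, 8, 4, 2, 7, 1, 6, 9.5

Sorted (descending): 575, 563, 554, 387, 339, 292, 291, 244, 242, 242
The 2 values of 242 occupy positions 9–10 → average rank (9+10)/2 = 9.5.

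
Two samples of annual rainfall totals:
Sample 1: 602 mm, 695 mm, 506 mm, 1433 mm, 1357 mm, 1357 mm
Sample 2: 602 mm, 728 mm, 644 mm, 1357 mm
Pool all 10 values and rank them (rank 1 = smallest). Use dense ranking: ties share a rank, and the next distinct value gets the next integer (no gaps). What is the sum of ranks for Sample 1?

26

Sorted (ascending): 506, 602, 602, 644, 695, 728, 1357, 1357, 1357, 1433
The 2 values of 602 share dense rank 2.
The 3 values of 1357 share dense rank 6.
Remaining distinct values take the next consecutive integers.
Sample 1 values → pooled ranks: 602→2, 695→4, 506→1, 1433→7, 1357→6, 1357→6
Rank sum = 2 + 4 + 1 + 7 + 6 + 6 = 26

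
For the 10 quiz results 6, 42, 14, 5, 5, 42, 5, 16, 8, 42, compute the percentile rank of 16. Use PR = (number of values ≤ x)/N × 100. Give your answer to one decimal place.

N = 10.
Strictly below 16: 6. Equal to 16: 1.
PR = 7/10 × 100 = 70.0

70.0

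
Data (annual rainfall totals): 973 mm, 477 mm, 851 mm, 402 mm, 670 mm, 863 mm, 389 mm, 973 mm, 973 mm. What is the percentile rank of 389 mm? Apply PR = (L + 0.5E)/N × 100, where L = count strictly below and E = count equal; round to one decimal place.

5.6

N = 9.
Strictly below 389: 0. Equal to 389: 1.
PR = (0 + 0.5·1)/9 × 100 = 5.6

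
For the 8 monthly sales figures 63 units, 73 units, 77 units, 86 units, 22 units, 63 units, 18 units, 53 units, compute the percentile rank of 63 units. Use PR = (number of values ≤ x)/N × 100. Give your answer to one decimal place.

62.5

N = 8.
Strictly below 63: 3. Equal to 63: 2.
PR = 5/8 × 100 = 62.5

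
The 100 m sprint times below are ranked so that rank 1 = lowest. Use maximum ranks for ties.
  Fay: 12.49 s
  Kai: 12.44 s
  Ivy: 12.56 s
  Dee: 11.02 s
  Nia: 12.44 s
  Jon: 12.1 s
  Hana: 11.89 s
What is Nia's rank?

Sorted (ascending): 11.02, 11.89, 12.1, 12.44, 12.44, 12.49, 12.56
The 2 values of 12.44 occupy positions 4–5 → each gets rank 5.
Nia has value 12.44 s → rank 5.

5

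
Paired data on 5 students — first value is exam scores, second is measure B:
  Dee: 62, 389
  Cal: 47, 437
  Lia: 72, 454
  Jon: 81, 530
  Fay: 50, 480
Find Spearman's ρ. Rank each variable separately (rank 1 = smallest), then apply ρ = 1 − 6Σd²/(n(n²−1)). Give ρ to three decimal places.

0.500

Ranks of variable 1: 3, 1, 4, 5, 2
Ranks of variable 2: 1, 2, 3, 5, 4
d = r₁ − r₂: 2, -1, 1, 0, -2
d²: 4, 1, 1, 0, 4; Σd² = 10
ρ = 1 − 6·10/(5·24) = 1 − 60/120 = 0.500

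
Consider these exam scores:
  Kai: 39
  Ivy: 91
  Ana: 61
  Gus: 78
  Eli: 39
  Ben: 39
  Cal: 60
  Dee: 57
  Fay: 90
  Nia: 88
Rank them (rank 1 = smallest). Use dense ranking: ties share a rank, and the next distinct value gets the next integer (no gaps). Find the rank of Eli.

1

Sorted (ascending): 39, 39, 39, 57, 60, 61, 78, 88, 90, 91
The 3 values of 39 share dense rank 1.
Remaining distinct values take the next consecutive integers.
Eli has value 39 → rank 1.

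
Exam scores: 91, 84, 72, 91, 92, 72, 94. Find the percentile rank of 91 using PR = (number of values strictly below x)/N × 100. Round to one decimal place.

N = 7.
Strictly below 91: 3. Equal to 91: 2.
PR = 3/7 × 100 = 42.9

42.9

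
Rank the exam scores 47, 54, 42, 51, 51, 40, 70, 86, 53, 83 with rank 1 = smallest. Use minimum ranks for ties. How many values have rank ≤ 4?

5

Sorted (ascending): 40, 42, 47, 51, 51, 53, 54, 70, 83, 86
The 2 values of 51 occupy positions 4–5 → each gets rank 4.
Ranks ≤ 4: {1, 2, 3, 4, 4} → 5 values.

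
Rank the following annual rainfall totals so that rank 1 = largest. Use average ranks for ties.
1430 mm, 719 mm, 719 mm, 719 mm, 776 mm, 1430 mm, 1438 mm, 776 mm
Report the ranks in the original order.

2.5, 7, 7, 7, 4.5, 2.5, 1, 4.5

Sorted (descending): 1438, 1430, 1430, 776, 776, 719, 719, 719
The 2 values of 1430 occupy positions 2–3 → average rank (2+3)/2 = 2.5.
The 2 values of 776 occupy positions 4–5 → average rank (4+5)/2 = 4.5.
The 3 values of 719 occupy positions 6–8 → average rank 7.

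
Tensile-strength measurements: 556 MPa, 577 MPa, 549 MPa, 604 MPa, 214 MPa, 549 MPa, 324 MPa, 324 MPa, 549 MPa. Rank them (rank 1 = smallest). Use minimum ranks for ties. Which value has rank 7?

Sorted (ascending): 214, 324, 324, 549, 549, 549, 556, 577, 604
The 2 values of 324 occupy positions 2–3 → each gets rank 2.
The 3 values of 549 occupy positions 4–6 → each gets rank 4.
Rank 7 → value 556.

556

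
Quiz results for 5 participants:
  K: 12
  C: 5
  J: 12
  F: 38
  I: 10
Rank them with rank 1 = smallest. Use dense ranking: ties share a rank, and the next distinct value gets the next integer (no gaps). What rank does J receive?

3

Sorted (ascending): 5, 10, 12, 12, 38
The 2 values of 12 share dense rank 3.
Remaining distinct values take the next consecutive integers.
J has value 12 → rank 3.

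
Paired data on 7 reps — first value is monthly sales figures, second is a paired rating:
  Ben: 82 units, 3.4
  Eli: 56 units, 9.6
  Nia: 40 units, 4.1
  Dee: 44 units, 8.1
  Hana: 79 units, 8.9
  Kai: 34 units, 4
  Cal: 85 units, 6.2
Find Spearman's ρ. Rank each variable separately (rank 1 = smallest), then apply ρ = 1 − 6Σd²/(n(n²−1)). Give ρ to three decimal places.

0.107

Ranks of variable 1: 6, 4, 2, 3, 5, 1, 7
Ranks of variable 2: 1, 7, 3, 5, 6, 2, 4
d = r₁ − r₂: 5, -3, -1, -2, -1, -1, 3
d²: 25, 9, 1, 4, 1, 1, 9; Σd² = 50
ρ = 1 − 6·50/(7·48) = 1 − 300/336 = 0.107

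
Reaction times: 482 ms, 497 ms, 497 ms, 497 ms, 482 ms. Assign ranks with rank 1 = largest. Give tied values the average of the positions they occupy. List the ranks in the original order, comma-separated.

Sorted (descending): 497, 497, 497, 482, 482
The 3 values of 497 occupy positions 1–3 → average rank 2.
The 2 values of 482 occupy positions 4–5 → average rank (4+5)/2 = 4.5.

4.5, 2, 2, 2, 4.5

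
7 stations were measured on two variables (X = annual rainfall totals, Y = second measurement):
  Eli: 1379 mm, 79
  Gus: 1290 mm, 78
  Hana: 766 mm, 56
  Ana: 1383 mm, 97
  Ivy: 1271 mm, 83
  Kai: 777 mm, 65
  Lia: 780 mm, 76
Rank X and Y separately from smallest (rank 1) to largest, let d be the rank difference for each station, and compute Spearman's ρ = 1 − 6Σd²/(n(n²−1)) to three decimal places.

Ranks of variable 1: 6, 5, 1, 7, 4, 2, 3
Ranks of variable 2: 5, 4, 1, 7, 6, 2, 3
d = r₁ − r₂: 1, 1, 0, 0, -2, 0, 0
d²: 1, 1, 0, 0, 4, 0, 0; Σd² = 6
ρ = 1 − 6·6/(7·48) = 1 − 36/336 = 0.893

0.893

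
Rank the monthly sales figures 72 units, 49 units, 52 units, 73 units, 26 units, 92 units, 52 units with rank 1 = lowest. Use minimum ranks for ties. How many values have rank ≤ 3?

Sorted (ascending): 26, 49, 52, 52, 72, 73, 92
The 2 values of 52 occupy positions 3–4 → each gets rank 3.
Ranks ≤ 3: {1, 2, 3, 3} → 4 values.

4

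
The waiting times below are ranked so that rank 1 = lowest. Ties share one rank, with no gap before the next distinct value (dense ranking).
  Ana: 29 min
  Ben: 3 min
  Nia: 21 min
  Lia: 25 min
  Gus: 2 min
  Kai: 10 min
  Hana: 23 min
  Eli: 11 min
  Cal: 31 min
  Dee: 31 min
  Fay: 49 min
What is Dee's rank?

9

Sorted (ascending): 2, 3, 10, 11, 21, 23, 25, 29, 31, 31, 49
The 2 values of 31 share dense rank 9.
Remaining distinct values take the next consecutive integers.
Dee has value 31 min → rank 9.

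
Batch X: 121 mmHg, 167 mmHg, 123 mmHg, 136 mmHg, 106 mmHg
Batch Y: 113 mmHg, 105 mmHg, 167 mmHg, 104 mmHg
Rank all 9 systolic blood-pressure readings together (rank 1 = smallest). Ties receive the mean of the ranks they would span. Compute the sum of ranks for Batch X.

Sorted (ascending): 104, 105, 106, 113, 121, 123, 136, 167, 167
The 2 values of 167 occupy positions 8–9 → average rank (8+9)/2 = 8.5.
Batch X values → pooled ranks: 121→5, 167→8.5, 123→6, 136→7, 106→3
Rank sum = 5 + 8.5 + 6 + 7 + 3 = 29.5

29.5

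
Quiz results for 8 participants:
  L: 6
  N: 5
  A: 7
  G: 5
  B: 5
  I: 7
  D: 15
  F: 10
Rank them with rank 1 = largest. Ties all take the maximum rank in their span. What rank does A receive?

Sorted (descending): 15, 10, 7, 7, 6, 5, 5, 5
The 2 values of 7 occupy positions 3–4 → each gets rank 4.
The 3 values of 5 occupy positions 6–8 → each gets rank 8.
A has value 7 → rank 4.

4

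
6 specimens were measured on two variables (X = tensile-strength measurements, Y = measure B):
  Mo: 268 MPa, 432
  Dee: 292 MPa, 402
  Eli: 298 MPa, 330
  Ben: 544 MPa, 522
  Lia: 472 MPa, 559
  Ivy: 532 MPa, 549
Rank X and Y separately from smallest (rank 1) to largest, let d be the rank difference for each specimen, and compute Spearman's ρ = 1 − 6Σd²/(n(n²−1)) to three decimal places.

0.543

Ranks of variable 1: 1, 2, 3, 6, 4, 5
Ranks of variable 2: 3, 2, 1, 4, 6, 5
d = r₁ − r₂: -2, 0, 2, 2, -2, 0
d²: 4, 0, 4, 4, 4, 0; Σd² = 16
ρ = 1 − 6·16/(6·35) = 1 − 96/210 = 0.543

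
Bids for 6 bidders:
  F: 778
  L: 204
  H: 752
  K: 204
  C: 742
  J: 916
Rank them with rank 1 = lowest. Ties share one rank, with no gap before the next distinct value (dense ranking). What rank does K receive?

Sorted (ascending): 204, 204, 742, 752, 778, 916
The 2 values of 204 share dense rank 1.
Remaining distinct values take the next consecutive integers.
K has value 204 → rank 1.

1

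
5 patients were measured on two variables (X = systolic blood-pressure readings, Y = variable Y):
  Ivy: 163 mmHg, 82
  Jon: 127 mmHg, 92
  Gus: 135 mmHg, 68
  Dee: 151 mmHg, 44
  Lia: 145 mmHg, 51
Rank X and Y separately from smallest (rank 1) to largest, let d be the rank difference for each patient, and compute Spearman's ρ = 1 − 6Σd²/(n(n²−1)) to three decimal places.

-0.400

Ranks of variable 1: 5, 1, 2, 4, 3
Ranks of variable 2: 4, 5, 3, 1, 2
d = r₁ − r₂: 1, -4, -1, 3, 1
d²: 1, 16, 1, 9, 1; Σd² = 28
ρ = 1 − 6·28/(5·24) = 1 − 168/120 = -0.400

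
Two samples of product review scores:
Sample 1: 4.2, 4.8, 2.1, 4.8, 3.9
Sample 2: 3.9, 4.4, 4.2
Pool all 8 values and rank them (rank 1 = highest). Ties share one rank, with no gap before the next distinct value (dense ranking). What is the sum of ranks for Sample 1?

14

Sorted (descending): 4.8, 4.8, 4.4, 4.2, 4.2, 3.9, 3.9, 2.1
The 2 values of 4.8 share dense rank 1.
The 2 values of 4.2 share dense rank 3.
The 2 values of 3.9 share dense rank 4.
Remaining distinct values take the next consecutive integers.
Sample 1 values → pooled ranks: 4.2→3, 4.8→1, 2.1→5, 4.8→1, 3.9→4
Rank sum = 3 + 1 + 5 + 1 + 4 = 14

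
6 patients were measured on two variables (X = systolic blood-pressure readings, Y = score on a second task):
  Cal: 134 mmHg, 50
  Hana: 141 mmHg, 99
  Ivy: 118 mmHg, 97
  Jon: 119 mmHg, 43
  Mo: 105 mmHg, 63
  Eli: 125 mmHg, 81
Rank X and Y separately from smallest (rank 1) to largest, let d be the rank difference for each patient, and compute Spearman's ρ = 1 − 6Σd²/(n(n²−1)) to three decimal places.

0.257

Ranks of variable 1: 5, 6, 2, 3, 1, 4
Ranks of variable 2: 2, 6, 5, 1, 3, 4
d = r₁ − r₂: 3, 0, -3, 2, -2, 0
d²: 9, 0, 9, 4, 4, 0; Σd² = 26
ρ = 1 − 6·26/(6·35) = 1 − 156/210 = 0.257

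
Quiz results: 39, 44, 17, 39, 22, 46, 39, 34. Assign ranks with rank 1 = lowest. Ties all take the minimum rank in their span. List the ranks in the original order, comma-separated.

Sorted (ascending): 17, 22, 34, 39, 39, 39, 44, 46
The 3 values of 39 occupy positions 4–6 → each gets rank 4.

4, 7, 1, 4, 2, 8, 4, 3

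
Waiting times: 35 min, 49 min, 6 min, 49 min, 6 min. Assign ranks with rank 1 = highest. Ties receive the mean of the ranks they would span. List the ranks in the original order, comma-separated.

3, 1.5, 4.5, 1.5, 4.5

Sorted (descending): 49, 49, 35, 6, 6
The 2 values of 49 occupy positions 1–2 → average rank (1+2)/2 = 1.5.
The 2 values of 6 occupy positions 4–5 → average rank (4+5)/2 = 4.5.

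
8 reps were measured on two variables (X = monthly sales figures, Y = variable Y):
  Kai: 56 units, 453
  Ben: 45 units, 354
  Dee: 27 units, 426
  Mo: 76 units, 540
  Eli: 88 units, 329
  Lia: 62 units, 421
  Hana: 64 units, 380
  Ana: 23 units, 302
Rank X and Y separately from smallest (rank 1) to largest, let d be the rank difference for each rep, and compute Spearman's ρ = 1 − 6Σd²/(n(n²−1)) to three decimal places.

Ranks of variable 1: 4, 3, 2, 7, 8, 5, 6, 1
Ranks of variable 2: 7, 3, 6, 8, 2, 5, 4, 1
d = r₁ − r₂: -3, 0, -4, -1, 6, 0, 2, 0
d²: 9, 0, 16, 1, 36, 0, 4, 0; Σd² = 66
ρ = 1 − 6·66/(8·63) = 1 − 396/504 = 0.214

0.214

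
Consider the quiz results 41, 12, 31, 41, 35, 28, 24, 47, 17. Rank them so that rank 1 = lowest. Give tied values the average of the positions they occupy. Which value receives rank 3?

Sorted (ascending): 12, 17, 24, 28, 31, 35, 41, 41, 47
The 2 values of 41 occupy positions 7–8 → average rank (7+8)/2 = 7.5.
Rank 3 → value 24.

24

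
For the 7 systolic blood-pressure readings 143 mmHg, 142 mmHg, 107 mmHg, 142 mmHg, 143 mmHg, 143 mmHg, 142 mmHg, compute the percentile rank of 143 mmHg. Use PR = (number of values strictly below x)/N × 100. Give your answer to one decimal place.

57.1

N = 7.
Strictly below 143: 4. Equal to 143: 3.
PR = 4/7 × 100 = 57.1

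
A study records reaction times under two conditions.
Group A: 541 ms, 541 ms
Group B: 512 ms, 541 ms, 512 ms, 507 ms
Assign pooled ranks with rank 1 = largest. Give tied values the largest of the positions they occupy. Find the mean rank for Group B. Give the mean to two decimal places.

4.75

Sorted (descending): 541, 541, 541, 512, 512, 507
The 3 values of 541 occupy positions 1–3 → each gets rank 3.
The 2 values of 512 occupy positions 4–5 → each gets rank 5.
Group B values → pooled ranks: 512→5, 541→3, 512→5, 507→6
Mean rank = (5 + 3 + 5 + 6) / 4 = 4.75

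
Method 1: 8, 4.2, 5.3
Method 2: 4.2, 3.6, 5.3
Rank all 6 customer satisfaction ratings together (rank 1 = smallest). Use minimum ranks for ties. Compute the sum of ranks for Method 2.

Sorted (ascending): 3.6, 4.2, 4.2, 5.3, 5.3, 8
The 2 values of 4.2 occupy positions 2–3 → each gets rank 2.
The 2 values of 5.3 occupy positions 4–5 → each gets rank 4.
Method 2 values → pooled ranks: 4.2→2, 3.6→1, 5.3→4
Rank sum = 2 + 1 + 4 = 7

7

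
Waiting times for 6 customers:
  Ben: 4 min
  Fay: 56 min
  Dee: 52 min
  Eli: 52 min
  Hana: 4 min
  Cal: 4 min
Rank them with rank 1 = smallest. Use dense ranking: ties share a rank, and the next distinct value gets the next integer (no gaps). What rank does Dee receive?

2

Sorted (ascending): 4, 4, 4, 52, 52, 56
The 3 values of 4 share dense rank 1.
The 2 values of 52 share dense rank 2.
Remaining distinct values take the next consecutive integers.
Dee has value 52 min → rank 2.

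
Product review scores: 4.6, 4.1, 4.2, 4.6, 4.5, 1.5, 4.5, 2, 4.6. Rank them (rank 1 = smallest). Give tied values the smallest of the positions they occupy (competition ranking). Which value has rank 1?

Sorted (ascending): 1.5, 2, 4.1, 4.2, 4.5, 4.5, 4.6, 4.6, 4.6
The 2 values of 4.5 occupy positions 5–6 → each gets rank 5.
The 3 values of 4.6 occupy positions 7–9 → each gets rank 7.
Rank 1 → value 1.5.

1.5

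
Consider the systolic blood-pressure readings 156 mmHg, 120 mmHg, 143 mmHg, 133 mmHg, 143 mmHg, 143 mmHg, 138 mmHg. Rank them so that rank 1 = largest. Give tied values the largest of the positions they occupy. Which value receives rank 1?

Sorted (descending): 156, 143, 143, 143, 138, 133, 120
The 3 values of 143 occupy positions 2–4 → each gets rank 4.
Rank 1 → value 156.

156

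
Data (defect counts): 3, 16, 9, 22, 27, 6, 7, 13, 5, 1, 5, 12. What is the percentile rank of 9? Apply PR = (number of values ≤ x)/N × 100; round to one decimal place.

58.3

N = 12.
Strictly below 9: 6. Equal to 9: 1.
PR = 7/12 × 100 = 58.3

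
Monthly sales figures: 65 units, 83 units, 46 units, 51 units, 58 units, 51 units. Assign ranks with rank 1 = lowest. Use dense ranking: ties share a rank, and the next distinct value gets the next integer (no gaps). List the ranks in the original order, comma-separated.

4, 5, 1, 2, 3, 2

Sorted (ascending): 46, 51, 51, 58, 65, 83
The 2 values of 51 share dense rank 2.
Remaining distinct values take the next consecutive integers.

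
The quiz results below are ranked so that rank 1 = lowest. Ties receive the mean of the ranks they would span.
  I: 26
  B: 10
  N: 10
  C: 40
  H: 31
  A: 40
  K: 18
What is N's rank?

1.5

Sorted (ascending): 10, 10, 18, 26, 31, 40, 40
The 2 values of 10 occupy positions 1–2 → average rank (1+2)/2 = 1.5.
The 2 values of 40 occupy positions 6–7 → average rank (6+7)/2 = 6.5.
N has value 10 → rank 1.5.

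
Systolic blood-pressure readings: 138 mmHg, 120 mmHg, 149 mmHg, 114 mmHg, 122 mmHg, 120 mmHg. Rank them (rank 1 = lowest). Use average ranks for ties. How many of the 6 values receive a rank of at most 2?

Sorted (ascending): 114, 120, 120, 122, 138, 149
The 2 values of 120 occupy positions 2–3 → average rank (2+3)/2 = 2.5.
Ranks ≤ 2: {1} → 1 value.

1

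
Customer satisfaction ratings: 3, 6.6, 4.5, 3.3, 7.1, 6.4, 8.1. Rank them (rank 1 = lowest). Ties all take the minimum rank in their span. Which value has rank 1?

Sorted (ascending): 3, 3.3, 4.5, 6.4, 6.6, 7.1, 8.1
No ties — each value takes its position as its rank.
Rank 1 → value 3.

3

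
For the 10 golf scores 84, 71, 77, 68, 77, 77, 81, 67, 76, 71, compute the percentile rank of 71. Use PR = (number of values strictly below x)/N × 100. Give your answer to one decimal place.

20.0

N = 10.
Strictly below 71: 2. Equal to 71: 2.
PR = 2/10 × 100 = 20.0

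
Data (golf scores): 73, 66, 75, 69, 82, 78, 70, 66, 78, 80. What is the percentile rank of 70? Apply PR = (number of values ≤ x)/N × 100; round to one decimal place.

40.0

N = 10.
Strictly below 70: 3. Equal to 70: 1.
PR = 4/10 × 100 = 40.0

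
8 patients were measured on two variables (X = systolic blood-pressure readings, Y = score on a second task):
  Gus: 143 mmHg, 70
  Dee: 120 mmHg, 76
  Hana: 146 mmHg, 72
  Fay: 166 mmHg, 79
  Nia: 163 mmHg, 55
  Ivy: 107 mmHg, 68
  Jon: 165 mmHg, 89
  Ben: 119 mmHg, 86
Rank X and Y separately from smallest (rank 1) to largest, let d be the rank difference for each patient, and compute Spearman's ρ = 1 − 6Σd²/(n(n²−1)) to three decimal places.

0.262

Ranks of variable 1: 4, 3, 5, 8, 6, 1, 7, 2
Ranks of variable 2: 3, 5, 4, 6, 1, 2, 8, 7
d = r₁ − r₂: 1, -2, 1, 2, 5, -1, -1, -5
d²: 1, 4, 1, 4, 25, 1, 1, 25; Σd² = 62
ρ = 1 − 6·62/(8·63) = 1 − 372/504 = 0.262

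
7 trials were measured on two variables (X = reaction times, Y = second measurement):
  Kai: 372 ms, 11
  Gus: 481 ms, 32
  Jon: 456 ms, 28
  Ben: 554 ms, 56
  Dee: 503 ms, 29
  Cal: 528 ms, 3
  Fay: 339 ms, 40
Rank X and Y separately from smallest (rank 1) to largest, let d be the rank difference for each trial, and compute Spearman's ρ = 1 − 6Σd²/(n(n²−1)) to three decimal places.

0.071

Ranks of variable 1: 2, 4, 3, 7, 5, 6, 1
Ranks of variable 2: 2, 5, 3, 7, 4, 1, 6
d = r₁ − r₂: 0, -1, 0, 0, 1, 5, -5
d²: 0, 1, 0, 0, 1, 25, 25; Σd² = 52
ρ = 1 − 6·52/(7·48) = 1 − 312/336 = 0.071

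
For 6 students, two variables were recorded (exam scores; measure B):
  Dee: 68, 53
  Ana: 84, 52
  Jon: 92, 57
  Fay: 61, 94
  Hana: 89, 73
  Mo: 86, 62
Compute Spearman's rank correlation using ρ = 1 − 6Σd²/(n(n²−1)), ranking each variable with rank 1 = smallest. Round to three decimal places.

-0.086

Ranks of variable 1: 2, 3, 6, 1, 5, 4
Ranks of variable 2: 2, 1, 3, 6, 5, 4
d = r₁ − r₂: 0, 2, 3, -5, 0, 0
d²: 0, 4, 9, 25, 0, 0; Σd² = 38
ρ = 1 − 6·38/(6·35) = 1 − 228/210 = -0.086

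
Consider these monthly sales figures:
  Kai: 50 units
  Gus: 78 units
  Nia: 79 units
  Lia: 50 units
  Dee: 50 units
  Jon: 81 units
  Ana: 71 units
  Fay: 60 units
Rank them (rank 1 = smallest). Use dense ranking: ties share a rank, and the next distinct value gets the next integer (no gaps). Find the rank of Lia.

1

Sorted (ascending): 50, 50, 50, 60, 71, 78, 79, 81
The 3 values of 50 share dense rank 1.
Remaining distinct values take the next consecutive integers.
Lia has value 50 units → rank 1.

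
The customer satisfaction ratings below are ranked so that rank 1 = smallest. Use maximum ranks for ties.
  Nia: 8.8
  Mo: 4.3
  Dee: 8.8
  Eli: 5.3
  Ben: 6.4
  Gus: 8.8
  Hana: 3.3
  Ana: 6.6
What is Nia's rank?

8

Sorted (ascending): 3.3, 4.3, 5.3, 6.4, 6.6, 8.8, 8.8, 8.8
The 3 values of 8.8 occupy positions 6–8 → each gets rank 8.
Nia has value 8.8 → rank 8.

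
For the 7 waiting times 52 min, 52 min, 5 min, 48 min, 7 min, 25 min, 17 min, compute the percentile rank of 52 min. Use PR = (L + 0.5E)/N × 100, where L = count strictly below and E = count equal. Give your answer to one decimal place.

N = 7.
Strictly below 52: 5. Equal to 52: 2.
PR = (5 + 0.5·2)/7 × 100 = 85.7

85.7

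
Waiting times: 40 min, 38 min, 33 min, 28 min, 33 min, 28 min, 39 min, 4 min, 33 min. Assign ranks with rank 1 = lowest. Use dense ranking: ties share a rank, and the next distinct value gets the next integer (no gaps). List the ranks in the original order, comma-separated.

Sorted (ascending): 4, 28, 28, 33, 33, 33, 38, 39, 40
The 2 values of 28 share dense rank 2.
The 3 values of 33 share dense rank 3.
Remaining distinct values take the next consecutive integers.

6, 4, 3, 2, 3, 2, 5, 1, 3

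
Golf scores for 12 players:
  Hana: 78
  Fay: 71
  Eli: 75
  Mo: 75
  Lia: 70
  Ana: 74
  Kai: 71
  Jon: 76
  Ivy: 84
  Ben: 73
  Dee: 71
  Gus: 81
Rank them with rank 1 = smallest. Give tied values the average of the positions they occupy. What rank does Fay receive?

3

Sorted (ascending): 70, 71, 71, 71, 73, 74, 75, 75, 76, 78, 81, 84
The 3 values of 71 occupy positions 2–4 → average rank 3.
The 2 values of 75 occupy positions 7–8 → average rank (7+8)/2 = 7.5.
Fay has value 71 → rank 3.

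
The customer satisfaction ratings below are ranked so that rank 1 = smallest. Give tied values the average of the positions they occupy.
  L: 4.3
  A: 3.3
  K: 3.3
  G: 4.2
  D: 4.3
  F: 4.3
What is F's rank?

5

Sorted (ascending): 3.3, 3.3, 4.2, 4.3, 4.3, 4.3
The 2 values of 3.3 occupy positions 1–2 → average rank (1+2)/2 = 1.5.
The 3 values of 4.3 occupy positions 4–6 → average rank 5.
F has value 4.3 → rank 5.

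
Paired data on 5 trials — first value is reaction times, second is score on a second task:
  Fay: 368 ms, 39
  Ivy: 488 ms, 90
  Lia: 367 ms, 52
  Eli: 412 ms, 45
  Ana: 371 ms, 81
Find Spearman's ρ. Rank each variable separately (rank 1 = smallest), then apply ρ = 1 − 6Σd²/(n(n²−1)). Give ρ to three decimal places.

Ranks of variable 1: 2, 5, 1, 4, 3
Ranks of variable 2: 1, 5, 3, 2, 4
d = r₁ − r₂: 1, 0, -2, 2, -1
d²: 1, 0, 4, 4, 1; Σd² = 10
ρ = 1 − 6·10/(5·24) = 1 − 60/120 = 0.500

0.500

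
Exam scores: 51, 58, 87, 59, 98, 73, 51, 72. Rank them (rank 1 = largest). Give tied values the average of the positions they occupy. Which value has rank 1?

98

Sorted (descending): 98, 87, 73, 72, 59, 58, 51, 51
The 2 values of 51 occupy positions 7–8 → average rank (7+8)/2 = 7.5.
Rank 1 → value 98.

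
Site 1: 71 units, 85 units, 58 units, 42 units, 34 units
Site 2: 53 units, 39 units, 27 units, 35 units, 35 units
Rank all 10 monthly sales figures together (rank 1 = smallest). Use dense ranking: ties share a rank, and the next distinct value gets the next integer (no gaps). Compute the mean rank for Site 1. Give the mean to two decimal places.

Sorted (ascending): 27, 34, 35, 35, 39, 42, 53, 58, 71, 85
The 2 values of 35 share dense rank 3.
Remaining distinct values take the next consecutive integers.
Site 1 values → pooled ranks: 71→8, 85→9, 58→7, 42→5, 34→2
Mean rank = (8 + 9 + 7 + 5 + 2) / 5 = 6.20

6.20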